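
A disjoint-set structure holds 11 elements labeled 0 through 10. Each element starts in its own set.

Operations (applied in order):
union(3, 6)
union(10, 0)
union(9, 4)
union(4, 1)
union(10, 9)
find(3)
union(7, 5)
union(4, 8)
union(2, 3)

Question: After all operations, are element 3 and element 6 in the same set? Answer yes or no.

Answer: yes

Derivation:
Step 1: union(3, 6) -> merged; set of 3 now {3, 6}
Step 2: union(10, 0) -> merged; set of 10 now {0, 10}
Step 3: union(9, 4) -> merged; set of 9 now {4, 9}
Step 4: union(4, 1) -> merged; set of 4 now {1, 4, 9}
Step 5: union(10, 9) -> merged; set of 10 now {0, 1, 4, 9, 10}
Step 6: find(3) -> no change; set of 3 is {3, 6}
Step 7: union(7, 5) -> merged; set of 7 now {5, 7}
Step 8: union(4, 8) -> merged; set of 4 now {0, 1, 4, 8, 9, 10}
Step 9: union(2, 3) -> merged; set of 2 now {2, 3, 6}
Set of 3: {2, 3, 6}; 6 is a member.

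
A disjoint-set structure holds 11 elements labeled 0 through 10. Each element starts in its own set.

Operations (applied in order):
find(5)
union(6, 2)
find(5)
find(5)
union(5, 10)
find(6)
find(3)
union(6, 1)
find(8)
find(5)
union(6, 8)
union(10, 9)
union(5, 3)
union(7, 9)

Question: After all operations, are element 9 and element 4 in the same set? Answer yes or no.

Answer: no

Derivation:
Step 1: find(5) -> no change; set of 5 is {5}
Step 2: union(6, 2) -> merged; set of 6 now {2, 6}
Step 3: find(5) -> no change; set of 5 is {5}
Step 4: find(5) -> no change; set of 5 is {5}
Step 5: union(5, 10) -> merged; set of 5 now {5, 10}
Step 6: find(6) -> no change; set of 6 is {2, 6}
Step 7: find(3) -> no change; set of 3 is {3}
Step 8: union(6, 1) -> merged; set of 6 now {1, 2, 6}
Step 9: find(8) -> no change; set of 8 is {8}
Step 10: find(5) -> no change; set of 5 is {5, 10}
Step 11: union(6, 8) -> merged; set of 6 now {1, 2, 6, 8}
Step 12: union(10, 9) -> merged; set of 10 now {5, 9, 10}
Step 13: union(5, 3) -> merged; set of 5 now {3, 5, 9, 10}
Step 14: union(7, 9) -> merged; set of 7 now {3, 5, 7, 9, 10}
Set of 9: {3, 5, 7, 9, 10}; 4 is not a member.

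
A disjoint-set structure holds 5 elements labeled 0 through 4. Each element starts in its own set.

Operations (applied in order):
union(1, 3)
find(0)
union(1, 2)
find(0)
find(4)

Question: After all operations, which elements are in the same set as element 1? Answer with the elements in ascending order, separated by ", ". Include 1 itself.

Answer: 1, 2, 3

Derivation:
Step 1: union(1, 3) -> merged; set of 1 now {1, 3}
Step 2: find(0) -> no change; set of 0 is {0}
Step 3: union(1, 2) -> merged; set of 1 now {1, 2, 3}
Step 4: find(0) -> no change; set of 0 is {0}
Step 5: find(4) -> no change; set of 4 is {4}
Component of 1: {1, 2, 3}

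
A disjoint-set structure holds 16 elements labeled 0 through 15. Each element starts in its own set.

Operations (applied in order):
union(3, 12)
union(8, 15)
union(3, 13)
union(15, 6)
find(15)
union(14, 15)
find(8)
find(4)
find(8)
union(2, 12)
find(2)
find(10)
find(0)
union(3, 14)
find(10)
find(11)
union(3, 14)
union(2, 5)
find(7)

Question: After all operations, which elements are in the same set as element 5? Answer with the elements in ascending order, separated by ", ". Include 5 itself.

Step 1: union(3, 12) -> merged; set of 3 now {3, 12}
Step 2: union(8, 15) -> merged; set of 8 now {8, 15}
Step 3: union(3, 13) -> merged; set of 3 now {3, 12, 13}
Step 4: union(15, 6) -> merged; set of 15 now {6, 8, 15}
Step 5: find(15) -> no change; set of 15 is {6, 8, 15}
Step 6: union(14, 15) -> merged; set of 14 now {6, 8, 14, 15}
Step 7: find(8) -> no change; set of 8 is {6, 8, 14, 15}
Step 8: find(4) -> no change; set of 4 is {4}
Step 9: find(8) -> no change; set of 8 is {6, 8, 14, 15}
Step 10: union(2, 12) -> merged; set of 2 now {2, 3, 12, 13}
Step 11: find(2) -> no change; set of 2 is {2, 3, 12, 13}
Step 12: find(10) -> no change; set of 10 is {10}
Step 13: find(0) -> no change; set of 0 is {0}
Step 14: union(3, 14) -> merged; set of 3 now {2, 3, 6, 8, 12, 13, 14, 15}
Step 15: find(10) -> no change; set of 10 is {10}
Step 16: find(11) -> no change; set of 11 is {11}
Step 17: union(3, 14) -> already same set; set of 3 now {2, 3, 6, 8, 12, 13, 14, 15}
Step 18: union(2, 5) -> merged; set of 2 now {2, 3, 5, 6, 8, 12, 13, 14, 15}
Step 19: find(7) -> no change; set of 7 is {7}
Component of 5: {2, 3, 5, 6, 8, 12, 13, 14, 15}

Answer: 2, 3, 5, 6, 8, 12, 13, 14, 15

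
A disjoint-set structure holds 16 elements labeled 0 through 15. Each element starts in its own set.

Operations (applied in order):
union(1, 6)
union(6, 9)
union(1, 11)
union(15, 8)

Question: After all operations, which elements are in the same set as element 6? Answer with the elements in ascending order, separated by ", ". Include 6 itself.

Step 1: union(1, 6) -> merged; set of 1 now {1, 6}
Step 2: union(6, 9) -> merged; set of 6 now {1, 6, 9}
Step 3: union(1, 11) -> merged; set of 1 now {1, 6, 9, 11}
Step 4: union(15, 8) -> merged; set of 15 now {8, 15}
Component of 6: {1, 6, 9, 11}

Answer: 1, 6, 9, 11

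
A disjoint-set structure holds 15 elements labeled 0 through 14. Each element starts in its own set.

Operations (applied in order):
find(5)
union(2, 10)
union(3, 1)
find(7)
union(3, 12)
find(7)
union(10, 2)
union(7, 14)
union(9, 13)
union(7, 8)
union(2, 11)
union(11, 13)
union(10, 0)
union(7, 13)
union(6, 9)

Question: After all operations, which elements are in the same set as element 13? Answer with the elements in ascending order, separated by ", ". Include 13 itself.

Answer: 0, 2, 6, 7, 8, 9, 10, 11, 13, 14

Derivation:
Step 1: find(5) -> no change; set of 5 is {5}
Step 2: union(2, 10) -> merged; set of 2 now {2, 10}
Step 3: union(3, 1) -> merged; set of 3 now {1, 3}
Step 4: find(7) -> no change; set of 7 is {7}
Step 5: union(3, 12) -> merged; set of 3 now {1, 3, 12}
Step 6: find(7) -> no change; set of 7 is {7}
Step 7: union(10, 2) -> already same set; set of 10 now {2, 10}
Step 8: union(7, 14) -> merged; set of 7 now {7, 14}
Step 9: union(9, 13) -> merged; set of 9 now {9, 13}
Step 10: union(7, 8) -> merged; set of 7 now {7, 8, 14}
Step 11: union(2, 11) -> merged; set of 2 now {2, 10, 11}
Step 12: union(11, 13) -> merged; set of 11 now {2, 9, 10, 11, 13}
Step 13: union(10, 0) -> merged; set of 10 now {0, 2, 9, 10, 11, 13}
Step 14: union(7, 13) -> merged; set of 7 now {0, 2, 7, 8, 9, 10, 11, 13, 14}
Step 15: union(6, 9) -> merged; set of 6 now {0, 2, 6, 7, 8, 9, 10, 11, 13, 14}
Component of 13: {0, 2, 6, 7, 8, 9, 10, 11, 13, 14}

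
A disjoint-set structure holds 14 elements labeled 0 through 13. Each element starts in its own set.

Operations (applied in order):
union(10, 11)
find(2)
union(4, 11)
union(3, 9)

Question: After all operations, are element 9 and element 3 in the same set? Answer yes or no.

Step 1: union(10, 11) -> merged; set of 10 now {10, 11}
Step 2: find(2) -> no change; set of 2 is {2}
Step 3: union(4, 11) -> merged; set of 4 now {4, 10, 11}
Step 4: union(3, 9) -> merged; set of 3 now {3, 9}
Set of 9: {3, 9}; 3 is a member.

Answer: yes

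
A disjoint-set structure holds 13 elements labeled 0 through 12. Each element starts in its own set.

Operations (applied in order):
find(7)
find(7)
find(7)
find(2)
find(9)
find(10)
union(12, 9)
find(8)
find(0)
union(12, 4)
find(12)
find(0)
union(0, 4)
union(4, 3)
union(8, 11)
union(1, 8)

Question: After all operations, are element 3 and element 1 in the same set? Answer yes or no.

Answer: no

Derivation:
Step 1: find(7) -> no change; set of 7 is {7}
Step 2: find(7) -> no change; set of 7 is {7}
Step 3: find(7) -> no change; set of 7 is {7}
Step 4: find(2) -> no change; set of 2 is {2}
Step 5: find(9) -> no change; set of 9 is {9}
Step 6: find(10) -> no change; set of 10 is {10}
Step 7: union(12, 9) -> merged; set of 12 now {9, 12}
Step 8: find(8) -> no change; set of 8 is {8}
Step 9: find(0) -> no change; set of 0 is {0}
Step 10: union(12, 4) -> merged; set of 12 now {4, 9, 12}
Step 11: find(12) -> no change; set of 12 is {4, 9, 12}
Step 12: find(0) -> no change; set of 0 is {0}
Step 13: union(0, 4) -> merged; set of 0 now {0, 4, 9, 12}
Step 14: union(4, 3) -> merged; set of 4 now {0, 3, 4, 9, 12}
Step 15: union(8, 11) -> merged; set of 8 now {8, 11}
Step 16: union(1, 8) -> merged; set of 1 now {1, 8, 11}
Set of 3: {0, 3, 4, 9, 12}; 1 is not a member.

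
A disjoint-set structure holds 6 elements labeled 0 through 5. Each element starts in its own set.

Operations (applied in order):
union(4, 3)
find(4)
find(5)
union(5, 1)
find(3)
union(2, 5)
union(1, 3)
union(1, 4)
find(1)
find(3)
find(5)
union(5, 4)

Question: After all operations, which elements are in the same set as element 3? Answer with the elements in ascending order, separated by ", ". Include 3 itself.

Step 1: union(4, 3) -> merged; set of 4 now {3, 4}
Step 2: find(4) -> no change; set of 4 is {3, 4}
Step 3: find(5) -> no change; set of 5 is {5}
Step 4: union(5, 1) -> merged; set of 5 now {1, 5}
Step 5: find(3) -> no change; set of 3 is {3, 4}
Step 6: union(2, 5) -> merged; set of 2 now {1, 2, 5}
Step 7: union(1, 3) -> merged; set of 1 now {1, 2, 3, 4, 5}
Step 8: union(1, 4) -> already same set; set of 1 now {1, 2, 3, 4, 5}
Step 9: find(1) -> no change; set of 1 is {1, 2, 3, 4, 5}
Step 10: find(3) -> no change; set of 3 is {1, 2, 3, 4, 5}
Step 11: find(5) -> no change; set of 5 is {1, 2, 3, 4, 5}
Step 12: union(5, 4) -> already same set; set of 5 now {1, 2, 3, 4, 5}
Component of 3: {1, 2, 3, 4, 5}

Answer: 1, 2, 3, 4, 5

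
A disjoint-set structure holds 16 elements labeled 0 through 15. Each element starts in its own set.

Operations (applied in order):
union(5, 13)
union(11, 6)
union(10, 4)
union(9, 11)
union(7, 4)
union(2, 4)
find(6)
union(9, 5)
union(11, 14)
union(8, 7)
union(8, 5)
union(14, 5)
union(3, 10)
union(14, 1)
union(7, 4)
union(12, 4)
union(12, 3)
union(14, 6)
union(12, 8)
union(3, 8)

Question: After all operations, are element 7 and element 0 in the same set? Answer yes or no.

Answer: no

Derivation:
Step 1: union(5, 13) -> merged; set of 5 now {5, 13}
Step 2: union(11, 6) -> merged; set of 11 now {6, 11}
Step 3: union(10, 4) -> merged; set of 10 now {4, 10}
Step 4: union(9, 11) -> merged; set of 9 now {6, 9, 11}
Step 5: union(7, 4) -> merged; set of 7 now {4, 7, 10}
Step 6: union(2, 4) -> merged; set of 2 now {2, 4, 7, 10}
Step 7: find(6) -> no change; set of 6 is {6, 9, 11}
Step 8: union(9, 5) -> merged; set of 9 now {5, 6, 9, 11, 13}
Step 9: union(11, 14) -> merged; set of 11 now {5, 6, 9, 11, 13, 14}
Step 10: union(8, 7) -> merged; set of 8 now {2, 4, 7, 8, 10}
Step 11: union(8, 5) -> merged; set of 8 now {2, 4, 5, 6, 7, 8, 9, 10, 11, 13, 14}
Step 12: union(14, 5) -> already same set; set of 14 now {2, 4, 5, 6, 7, 8, 9, 10, 11, 13, 14}
Step 13: union(3, 10) -> merged; set of 3 now {2, 3, 4, 5, 6, 7, 8, 9, 10, 11, 13, 14}
Step 14: union(14, 1) -> merged; set of 14 now {1, 2, 3, 4, 5, 6, 7, 8, 9, 10, 11, 13, 14}
Step 15: union(7, 4) -> already same set; set of 7 now {1, 2, 3, 4, 5, 6, 7, 8, 9, 10, 11, 13, 14}
Step 16: union(12, 4) -> merged; set of 12 now {1, 2, 3, 4, 5, 6, 7, 8, 9, 10, 11, 12, 13, 14}
Step 17: union(12, 3) -> already same set; set of 12 now {1, 2, 3, 4, 5, 6, 7, 8, 9, 10, 11, 12, 13, 14}
Step 18: union(14, 6) -> already same set; set of 14 now {1, 2, 3, 4, 5, 6, 7, 8, 9, 10, 11, 12, 13, 14}
Step 19: union(12, 8) -> already same set; set of 12 now {1, 2, 3, 4, 5, 6, 7, 8, 9, 10, 11, 12, 13, 14}
Step 20: union(3, 8) -> already same set; set of 3 now {1, 2, 3, 4, 5, 6, 7, 8, 9, 10, 11, 12, 13, 14}
Set of 7: {1, 2, 3, 4, 5, 6, 7, 8, 9, 10, 11, 12, 13, 14}; 0 is not a member.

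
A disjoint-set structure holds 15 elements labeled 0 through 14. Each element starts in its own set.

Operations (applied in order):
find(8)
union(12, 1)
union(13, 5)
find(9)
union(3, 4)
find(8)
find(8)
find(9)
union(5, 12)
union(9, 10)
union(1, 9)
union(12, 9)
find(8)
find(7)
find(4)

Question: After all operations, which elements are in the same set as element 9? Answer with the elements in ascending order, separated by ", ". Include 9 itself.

Step 1: find(8) -> no change; set of 8 is {8}
Step 2: union(12, 1) -> merged; set of 12 now {1, 12}
Step 3: union(13, 5) -> merged; set of 13 now {5, 13}
Step 4: find(9) -> no change; set of 9 is {9}
Step 5: union(3, 4) -> merged; set of 3 now {3, 4}
Step 6: find(8) -> no change; set of 8 is {8}
Step 7: find(8) -> no change; set of 8 is {8}
Step 8: find(9) -> no change; set of 9 is {9}
Step 9: union(5, 12) -> merged; set of 5 now {1, 5, 12, 13}
Step 10: union(9, 10) -> merged; set of 9 now {9, 10}
Step 11: union(1, 9) -> merged; set of 1 now {1, 5, 9, 10, 12, 13}
Step 12: union(12, 9) -> already same set; set of 12 now {1, 5, 9, 10, 12, 13}
Step 13: find(8) -> no change; set of 8 is {8}
Step 14: find(7) -> no change; set of 7 is {7}
Step 15: find(4) -> no change; set of 4 is {3, 4}
Component of 9: {1, 5, 9, 10, 12, 13}

Answer: 1, 5, 9, 10, 12, 13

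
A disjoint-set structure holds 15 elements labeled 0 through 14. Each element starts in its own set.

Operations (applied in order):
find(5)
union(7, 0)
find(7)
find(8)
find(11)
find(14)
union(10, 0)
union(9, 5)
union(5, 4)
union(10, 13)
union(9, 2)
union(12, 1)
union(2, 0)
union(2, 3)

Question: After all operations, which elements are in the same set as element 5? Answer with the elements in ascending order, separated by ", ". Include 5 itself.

Step 1: find(5) -> no change; set of 5 is {5}
Step 2: union(7, 0) -> merged; set of 7 now {0, 7}
Step 3: find(7) -> no change; set of 7 is {0, 7}
Step 4: find(8) -> no change; set of 8 is {8}
Step 5: find(11) -> no change; set of 11 is {11}
Step 6: find(14) -> no change; set of 14 is {14}
Step 7: union(10, 0) -> merged; set of 10 now {0, 7, 10}
Step 8: union(9, 5) -> merged; set of 9 now {5, 9}
Step 9: union(5, 4) -> merged; set of 5 now {4, 5, 9}
Step 10: union(10, 13) -> merged; set of 10 now {0, 7, 10, 13}
Step 11: union(9, 2) -> merged; set of 9 now {2, 4, 5, 9}
Step 12: union(12, 1) -> merged; set of 12 now {1, 12}
Step 13: union(2, 0) -> merged; set of 2 now {0, 2, 4, 5, 7, 9, 10, 13}
Step 14: union(2, 3) -> merged; set of 2 now {0, 2, 3, 4, 5, 7, 9, 10, 13}
Component of 5: {0, 2, 3, 4, 5, 7, 9, 10, 13}

Answer: 0, 2, 3, 4, 5, 7, 9, 10, 13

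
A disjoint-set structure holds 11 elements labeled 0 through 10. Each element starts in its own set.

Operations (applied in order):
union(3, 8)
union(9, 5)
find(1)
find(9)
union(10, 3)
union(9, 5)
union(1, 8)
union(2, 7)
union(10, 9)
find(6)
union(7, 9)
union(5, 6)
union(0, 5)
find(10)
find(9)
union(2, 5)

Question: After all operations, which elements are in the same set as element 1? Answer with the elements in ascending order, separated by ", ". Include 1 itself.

Step 1: union(3, 8) -> merged; set of 3 now {3, 8}
Step 2: union(9, 5) -> merged; set of 9 now {5, 9}
Step 3: find(1) -> no change; set of 1 is {1}
Step 4: find(9) -> no change; set of 9 is {5, 9}
Step 5: union(10, 3) -> merged; set of 10 now {3, 8, 10}
Step 6: union(9, 5) -> already same set; set of 9 now {5, 9}
Step 7: union(1, 8) -> merged; set of 1 now {1, 3, 8, 10}
Step 8: union(2, 7) -> merged; set of 2 now {2, 7}
Step 9: union(10, 9) -> merged; set of 10 now {1, 3, 5, 8, 9, 10}
Step 10: find(6) -> no change; set of 6 is {6}
Step 11: union(7, 9) -> merged; set of 7 now {1, 2, 3, 5, 7, 8, 9, 10}
Step 12: union(5, 6) -> merged; set of 5 now {1, 2, 3, 5, 6, 7, 8, 9, 10}
Step 13: union(0, 5) -> merged; set of 0 now {0, 1, 2, 3, 5, 6, 7, 8, 9, 10}
Step 14: find(10) -> no change; set of 10 is {0, 1, 2, 3, 5, 6, 7, 8, 9, 10}
Step 15: find(9) -> no change; set of 9 is {0, 1, 2, 3, 5, 6, 7, 8, 9, 10}
Step 16: union(2, 5) -> already same set; set of 2 now {0, 1, 2, 3, 5, 6, 7, 8, 9, 10}
Component of 1: {0, 1, 2, 3, 5, 6, 7, 8, 9, 10}

Answer: 0, 1, 2, 3, 5, 6, 7, 8, 9, 10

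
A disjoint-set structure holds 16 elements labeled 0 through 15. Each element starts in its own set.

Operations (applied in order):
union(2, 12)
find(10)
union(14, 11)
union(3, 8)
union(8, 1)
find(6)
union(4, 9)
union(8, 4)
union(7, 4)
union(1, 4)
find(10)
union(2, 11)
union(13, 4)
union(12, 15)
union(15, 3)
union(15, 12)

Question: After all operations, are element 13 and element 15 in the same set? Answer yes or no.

Step 1: union(2, 12) -> merged; set of 2 now {2, 12}
Step 2: find(10) -> no change; set of 10 is {10}
Step 3: union(14, 11) -> merged; set of 14 now {11, 14}
Step 4: union(3, 8) -> merged; set of 3 now {3, 8}
Step 5: union(8, 1) -> merged; set of 8 now {1, 3, 8}
Step 6: find(6) -> no change; set of 6 is {6}
Step 7: union(4, 9) -> merged; set of 4 now {4, 9}
Step 8: union(8, 4) -> merged; set of 8 now {1, 3, 4, 8, 9}
Step 9: union(7, 4) -> merged; set of 7 now {1, 3, 4, 7, 8, 9}
Step 10: union(1, 4) -> already same set; set of 1 now {1, 3, 4, 7, 8, 9}
Step 11: find(10) -> no change; set of 10 is {10}
Step 12: union(2, 11) -> merged; set of 2 now {2, 11, 12, 14}
Step 13: union(13, 4) -> merged; set of 13 now {1, 3, 4, 7, 8, 9, 13}
Step 14: union(12, 15) -> merged; set of 12 now {2, 11, 12, 14, 15}
Step 15: union(15, 3) -> merged; set of 15 now {1, 2, 3, 4, 7, 8, 9, 11, 12, 13, 14, 15}
Step 16: union(15, 12) -> already same set; set of 15 now {1, 2, 3, 4, 7, 8, 9, 11, 12, 13, 14, 15}
Set of 13: {1, 2, 3, 4, 7, 8, 9, 11, 12, 13, 14, 15}; 15 is a member.

Answer: yes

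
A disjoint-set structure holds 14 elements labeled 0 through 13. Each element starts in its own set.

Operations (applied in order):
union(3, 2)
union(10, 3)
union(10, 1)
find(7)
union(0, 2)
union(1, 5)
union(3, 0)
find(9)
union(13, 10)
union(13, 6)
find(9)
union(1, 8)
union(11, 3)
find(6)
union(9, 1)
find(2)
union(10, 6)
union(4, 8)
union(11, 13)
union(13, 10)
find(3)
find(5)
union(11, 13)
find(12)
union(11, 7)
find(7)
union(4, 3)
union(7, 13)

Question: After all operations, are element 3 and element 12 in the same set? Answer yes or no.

Step 1: union(3, 2) -> merged; set of 3 now {2, 3}
Step 2: union(10, 3) -> merged; set of 10 now {2, 3, 10}
Step 3: union(10, 1) -> merged; set of 10 now {1, 2, 3, 10}
Step 4: find(7) -> no change; set of 7 is {7}
Step 5: union(0, 2) -> merged; set of 0 now {0, 1, 2, 3, 10}
Step 6: union(1, 5) -> merged; set of 1 now {0, 1, 2, 3, 5, 10}
Step 7: union(3, 0) -> already same set; set of 3 now {0, 1, 2, 3, 5, 10}
Step 8: find(9) -> no change; set of 9 is {9}
Step 9: union(13, 10) -> merged; set of 13 now {0, 1, 2, 3, 5, 10, 13}
Step 10: union(13, 6) -> merged; set of 13 now {0, 1, 2, 3, 5, 6, 10, 13}
Step 11: find(9) -> no change; set of 9 is {9}
Step 12: union(1, 8) -> merged; set of 1 now {0, 1, 2, 3, 5, 6, 8, 10, 13}
Step 13: union(11, 3) -> merged; set of 11 now {0, 1, 2, 3, 5, 6, 8, 10, 11, 13}
Step 14: find(6) -> no change; set of 6 is {0, 1, 2, 3, 5, 6, 8, 10, 11, 13}
Step 15: union(9, 1) -> merged; set of 9 now {0, 1, 2, 3, 5, 6, 8, 9, 10, 11, 13}
Step 16: find(2) -> no change; set of 2 is {0, 1, 2, 3, 5, 6, 8, 9, 10, 11, 13}
Step 17: union(10, 6) -> already same set; set of 10 now {0, 1, 2, 3, 5, 6, 8, 9, 10, 11, 13}
Step 18: union(4, 8) -> merged; set of 4 now {0, 1, 2, 3, 4, 5, 6, 8, 9, 10, 11, 13}
Step 19: union(11, 13) -> already same set; set of 11 now {0, 1, 2, 3, 4, 5, 6, 8, 9, 10, 11, 13}
Step 20: union(13, 10) -> already same set; set of 13 now {0, 1, 2, 3, 4, 5, 6, 8, 9, 10, 11, 13}
Step 21: find(3) -> no change; set of 3 is {0, 1, 2, 3, 4, 5, 6, 8, 9, 10, 11, 13}
Step 22: find(5) -> no change; set of 5 is {0, 1, 2, 3, 4, 5, 6, 8, 9, 10, 11, 13}
Step 23: union(11, 13) -> already same set; set of 11 now {0, 1, 2, 3, 4, 5, 6, 8, 9, 10, 11, 13}
Step 24: find(12) -> no change; set of 12 is {12}
Step 25: union(11, 7) -> merged; set of 11 now {0, 1, 2, 3, 4, 5, 6, 7, 8, 9, 10, 11, 13}
Step 26: find(7) -> no change; set of 7 is {0, 1, 2, 3, 4, 5, 6, 7, 8, 9, 10, 11, 13}
Step 27: union(4, 3) -> already same set; set of 4 now {0, 1, 2, 3, 4, 5, 6, 7, 8, 9, 10, 11, 13}
Step 28: union(7, 13) -> already same set; set of 7 now {0, 1, 2, 3, 4, 5, 6, 7, 8, 9, 10, 11, 13}
Set of 3: {0, 1, 2, 3, 4, 5, 6, 7, 8, 9, 10, 11, 13}; 12 is not a member.

Answer: no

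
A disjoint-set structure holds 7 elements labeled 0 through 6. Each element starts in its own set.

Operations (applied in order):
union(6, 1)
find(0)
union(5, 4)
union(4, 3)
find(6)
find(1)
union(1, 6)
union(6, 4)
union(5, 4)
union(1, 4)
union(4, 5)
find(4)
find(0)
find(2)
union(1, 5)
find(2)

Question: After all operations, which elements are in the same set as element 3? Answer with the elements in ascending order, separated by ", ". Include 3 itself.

Answer: 1, 3, 4, 5, 6

Derivation:
Step 1: union(6, 1) -> merged; set of 6 now {1, 6}
Step 2: find(0) -> no change; set of 0 is {0}
Step 3: union(5, 4) -> merged; set of 5 now {4, 5}
Step 4: union(4, 3) -> merged; set of 4 now {3, 4, 5}
Step 5: find(6) -> no change; set of 6 is {1, 6}
Step 6: find(1) -> no change; set of 1 is {1, 6}
Step 7: union(1, 6) -> already same set; set of 1 now {1, 6}
Step 8: union(6, 4) -> merged; set of 6 now {1, 3, 4, 5, 6}
Step 9: union(5, 4) -> already same set; set of 5 now {1, 3, 4, 5, 6}
Step 10: union(1, 4) -> already same set; set of 1 now {1, 3, 4, 5, 6}
Step 11: union(4, 5) -> already same set; set of 4 now {1, 3, 4, 5, 6}
Step 12: find(4) -> no change; set of 4 is {1, 3, 4, 5, 6}
Step 13: find(0) -> no change; set of 0 is {0}
Step 14: find(2) -> no change; set of 2 is {2}
Step 15: union(1, 5) -> already same set; set of 1 now {1, 3, 4, 5, 6}
Step 16: find(2) -> no change; set of 2 is {2}
Component of 3: {1, 3, 4, 5, 6}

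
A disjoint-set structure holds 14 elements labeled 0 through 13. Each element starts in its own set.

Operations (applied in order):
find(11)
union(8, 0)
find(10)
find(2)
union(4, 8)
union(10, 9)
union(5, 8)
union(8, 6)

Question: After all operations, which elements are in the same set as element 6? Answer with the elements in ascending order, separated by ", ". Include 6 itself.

Answer: 0, 4, 5, 6, 8

Derivation:
Step 1: find(11) -> no change; set of 11 is {11}
Step 2: union(8, 0) -> merged; set of 8 now {0, 8}
Step 3: find(10) -> no change; set of 10 is {10}
Step 4: find(2) -> no change; set of 2 is {2}
Step 5: union(4, 8) -> merged; set of 4 now {0, 4, 8}
Step 6: union(10, 9) -> merged; set of 10 now {9, 10}
Step 7: union(5, 8) -> merged; set of 5 now {0, 4, 5, 8}
Step 8: union(8, 6) -> merged; set of 8 now {0, 4, 5, 6, 8}
Component of 6: {0, 4, 5, 6, 8}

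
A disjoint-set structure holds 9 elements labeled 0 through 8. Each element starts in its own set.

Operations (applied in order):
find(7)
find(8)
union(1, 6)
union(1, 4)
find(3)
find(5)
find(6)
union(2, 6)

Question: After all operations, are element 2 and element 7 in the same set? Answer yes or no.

Answer: no

Derivation:
Step 1: find(7) -> no change; set of 7 is {7}
Step 2: find(8) -> no change; set of 8 is {8}
Step 3: union(1, 6) -> merged; set of 1 now {1, 6}
Step 4: union(1, 4) -> merged; set of 1 now {1, 4, 6}
Step 5: find(3) -> no change; set of 3 is {3}
Step 6: find(5) -> no change; set of 5 is {5}
Step 7: find(6) -> no change; set of 6 is {1, 4, 6}
Step 8: union(2, 6) -> merged; set of 2 now {1, 2, 4, 6}
Set of 2: {1, 2, 4, 6}; 7 is not a member.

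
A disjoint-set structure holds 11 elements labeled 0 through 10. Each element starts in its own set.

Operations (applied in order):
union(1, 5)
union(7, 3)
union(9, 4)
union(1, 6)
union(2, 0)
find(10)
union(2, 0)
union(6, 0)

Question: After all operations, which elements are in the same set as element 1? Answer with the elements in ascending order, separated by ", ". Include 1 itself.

Step 1: union(1, 5) -> merged; set of 1 now {1, 5}
Step 2: union(7, 3) -> merged; set of 7 now {3, 7}
Step 3: union(9, 4) -> merged; set of 9 now {4, 9}
Step 4: union(1, 6) -> merged; set of 1 now {1, 5, 6}
Step 5: union(2, 0) -> merged; set of 2 now {0, 2}
Step 6: find(10) -> no change; set of 10 is {10}
Step 7: union(2, 0) -> already same set; set of 2 now {0, 2}
Step 8: union(6, 0) -> merged; set of 6 now {0, 1, 2, 5, 6}
Component of 1: {0, 1, 2, 5, 6}

Answer: 0, 1, 2, 5, 6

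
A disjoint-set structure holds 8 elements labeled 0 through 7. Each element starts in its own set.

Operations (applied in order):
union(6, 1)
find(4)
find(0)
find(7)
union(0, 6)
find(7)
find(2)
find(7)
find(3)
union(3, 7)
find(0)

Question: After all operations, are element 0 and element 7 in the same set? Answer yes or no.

Answer: no

Derivation:
Step 1: union(6, 1) -> merged; set of 6 now {1, 6}
Step 2: find(4) -> no change; set of 4 is {4}
Step 3: find(0) -> no change; set of 0 is {0}
Step 4: find(7) -> no change; set of 7 is {7}
Step 5: union(0, 6) -> merged; set of 0 now {0, 1, 6}
Step 6: find(7) -> no change; set of 7 is {7}
Step 7: find(2) -> no change; set of 2 is {2}
Step 8: find(7) -> no change; set of 7 is {7}
Step 9: find(3) -> no change; set of 3 is {3}
Step 10: union(3, 7) -> merged; set of 3 now {3, 7}
Step 11: find(0) -> no change; set of 0 is {0, 1, 6}
Set of 0: {0, 1, 6}; 7 is not a member.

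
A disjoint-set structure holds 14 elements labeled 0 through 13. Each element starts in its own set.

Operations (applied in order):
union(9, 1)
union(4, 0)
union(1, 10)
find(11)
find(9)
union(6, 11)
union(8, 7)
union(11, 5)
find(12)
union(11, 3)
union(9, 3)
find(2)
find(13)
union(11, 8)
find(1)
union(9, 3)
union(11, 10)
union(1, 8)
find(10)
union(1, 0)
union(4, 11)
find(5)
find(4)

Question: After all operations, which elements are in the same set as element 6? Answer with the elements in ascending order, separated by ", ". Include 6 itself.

Step 1: union(9, 1) -> merged; set of 9 now {1, 9}
Step 2: union(4, 0) -> merged; set of 4 now {0, 4}
Step 3: union(1, 10) -> merged; set of 1 now {1, 9, 10}
Step 4: find(11) -> no change; set of 11 is {11}
Step 5: find(9) -> no change; set of 9 is {1, 9, 10}
Step 6: union(6, 11) -> merged; set of 6 now {6, 11}
Step 7: union(8, 7) -> merged; set of 8 now {7, 8}
Step 8: union(11, 5) -> merged; set of 11 now {5, 6, 11}
Step 9: find(12) -> no change; set of 12 is {12}
Step 10: union(11, 3) -> merged; set of 11 now {3, 5, 6, 11}
Step 11: union(9, 3) -> merged; set of 9 now {1, 3, 5, 6, 9, 10, 11}
Step 12: find(2) -> no change; set of 2 is {2}
Step 13: find(13) -> no change; set of 13 is {13}
Step 14: union(11, 8) -> merged; set of 11 now {1, 3, 5, 6, 7, 8, 9, 10, 11}
Step 15: find(1) -> no change; set of 1 is {1, 3, 5, 6, 7, 8, 9, 10, 11}
Step 16: union(9, 3) -> already same set; set of 9 now {1, 3, 5, 6, 7, 8, 9, 10, 11}
Step 17: union(11, 10) -> already same set; set of 11 now {1, 3, 5, 6, 7, 8, 9, 10, 11}
Step 18: union(1, 8) -> already same set; set of 1 now {1, 3, 5, 6, 7, 8, 9, 10, 11}
Step 19: find(10) -> no change; set of 10 is {1, 3, 5, 6, 7, 8, 9, 10, 11}
Step 20: union(1, 0) -> merged; set of 1 now {0, 1, 3, 4, 5, 6, 7, 8, 9, 10, 11}
Step 21: union(4, 11) -> already same set; set of 4 now {0, 1, 3, 4, 5, 6, 7, 8, 9, 10, 11}
Step 22: find(5) -> no change; set of 5 is {0, 1, 3, 4, 5, 6, 7, 8, 9, 10, 11}
Step 23: find(4) -> no change; set of 4 is {0, 1, 3, 4, 5, 6, 7, 8, 9, 10, 11}
Component of 6: {0, 1, 3, 4, 5, 6, 7, 8, 9, 10, 11}

Answer: 0, 1, 3, 4, 5, 6, 7, 8, 9, 10, 11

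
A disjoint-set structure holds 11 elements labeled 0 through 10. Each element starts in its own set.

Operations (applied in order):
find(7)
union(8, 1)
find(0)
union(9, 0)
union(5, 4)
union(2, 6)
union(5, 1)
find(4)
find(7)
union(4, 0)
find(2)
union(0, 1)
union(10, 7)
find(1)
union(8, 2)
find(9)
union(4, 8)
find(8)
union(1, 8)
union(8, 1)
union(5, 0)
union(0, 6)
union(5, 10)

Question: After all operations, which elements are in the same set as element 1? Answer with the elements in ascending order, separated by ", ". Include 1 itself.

Answer: 0, 1, 2, 4, 5, 6, 7, 8, 9, 10

Derivation:
Step 1: find(7) -> no change; set of 7 is {7}
Step 2: union(8, 1) -> merged; set of 8 now {1, 8}
Step 3: find(0) -> no change; set of 0 is {0}
Step 4: union(9, 0) -> merged; set of 9 now {0, 9}
Step 5: union(5, 4) -> merged; set of 5 now {4, 5}
Step 6: union(2, 6) -> merged; set of 2 now {2, 6}
Step 7: union(5, 1) -> merged; set of 5 now {1, 4, 5, 8}
Step 8: find(4) -> no change; set of 4 is {1, 4, 5, 8}
Step 9: find(7) -> no change; set of 7 is {7}
Step 10: union(4, 0) -> merged; set of 4 now {0, 1, 4, 5, 8, 9}
Step 11: find(2) -> no change; set of 2 is {2, 6}
Step 12: union(0, 1) -> already same set; set of 0 now {0, 1, 4, 5, 8, 9}
Step 13: union(10, 7) -> merged; set of 10 now {7, 10}
Step 14: find(1) -> no change; set of 1 is {0, 1, 4, 5, 8, 9}
Step 15: union(8, 2) -> merged; set of 8 now {0, 1, 2, 4, 5, 6, 8, 9}
Step 16: find(9) -> no change; set of 9 is {0, 1, 2, 4, 5, 6, 8, 9}
Step 17: union(4, 8) -> already same set; set of 4 now {0, 1, 2, 4, 5, 6, 8, 9}
Step 18: find(8) -> no change; set of 8 is {0, 1, 2, 4, 5, 6, 8, 9}
Step 19: union(1, 8) -> already same set; set of 1 now {0, 1, 2, 4, 5, 6, 8, 9}
Step 20: union(8, 1) -> already same set; set of 8 now {0, 1, 2, 4, 5, 6, 8, 9}
Step 21: union(5, 0) -> already same set; set of 5 now {0, 1, 2, 4, 5, 6, 8, 9}
Step 22: union(0, 6) -> already same set; set of 0 now {0, 1, 2, 4, 5, 6, 8, 9}
Step 23: union(5, 10) -> merged; set of 5 now {0, 1, 2, 4, 5, 6, 7, 8, 9, 10}
Component of 1: {0, 1, 2, 4, 5, 6, 7, 8, 9, 10}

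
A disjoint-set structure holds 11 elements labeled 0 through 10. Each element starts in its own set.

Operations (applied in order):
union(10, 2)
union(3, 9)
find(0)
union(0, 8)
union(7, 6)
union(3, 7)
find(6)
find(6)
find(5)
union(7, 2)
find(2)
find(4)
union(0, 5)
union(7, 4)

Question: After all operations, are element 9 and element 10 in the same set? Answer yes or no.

Answer: yes

Derivation:
Step 1: union(10, 2) -> merged; set of 10 now {2, 10}
Step 2: union(3, 9) -> merged; set of 3 now {3, 9}
Step 3: find(0) -> no change; set of 0 is {0}
Step 4: union(0, 8) -> merged; set of 0 now {0, 8}
Step 5: union(7, 6) -> merged; set of 7 now {6, 7}
Step 6: union(3, 7) -> merged; set of 3 now {3, 6, 7, 9}
Step 7: find(6) -> no change; set of 6 is {3, 6, 7, 9}
Step 8: find(6) -> no change; set of 6 is {3, 6, 7, 9}
Step 9: find(5) -> no change; set of 5 is {5}
Step 10: union(7, 2) -> merged; set of 7 now {2, 3, 6, 7, 9, 10}
Step 11: find(2) -> no change; set of 2 is {2, 3, 6, 7, 9, 10}
Step 12: find(4) -> no change; set of 4 is {4}
Step 13: union(0, 5) -> merged; set of 0 now {0, 5, 8}
Step 14: union(7, 4) -> merged; set of 7 now {2, 3, 4, 6, 7, 9, 10}
Set of 9: {2, 3, 4, 6, 7, 9, 10}; 10 is a member.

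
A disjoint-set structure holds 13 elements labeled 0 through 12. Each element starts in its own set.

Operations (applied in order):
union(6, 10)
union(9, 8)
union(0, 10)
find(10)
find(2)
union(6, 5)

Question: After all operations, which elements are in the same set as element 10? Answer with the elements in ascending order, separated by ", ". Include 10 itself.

Step 1: union(6, 10) -> merged; set of 6 now {6, 10}
Step 2: union(9, 8) -> merged; set of 9 now {8, 9}
Step 3: union(0, 10) -> merged; set of 0 now {0, 6, 10}
Step 4: find(10) -> no change; set of 10 is {0, 6, 10}
Step 5: find(2) -> no change; set of 2 is {2}
Step 6: union(6, 5) -> merged; set of 6 now {0, 5, 6, 10}
Component of 10: {0, 5, 6, 10}

Answer: 0, 5, 6, 10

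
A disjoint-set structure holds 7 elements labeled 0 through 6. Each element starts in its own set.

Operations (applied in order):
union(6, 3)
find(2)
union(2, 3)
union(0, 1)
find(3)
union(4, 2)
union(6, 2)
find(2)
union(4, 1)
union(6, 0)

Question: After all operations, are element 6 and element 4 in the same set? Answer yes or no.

Answer: yes

Derivation:
Step 1: union(6, 3) -> merged; set of 6 now {3, 6}
Step 2: find(2) -> no change; set of 2 is {2}
Step 3: union(2, 3) -> merged; set of 2 now {2, 3, 6}
Step 4: union(0, 1) -> merged; set of 0 now {0, 1}
Step 5: find(3) -> no change; set of 3 is {2, 3, 6}
Step 6: union(4, 2) -> merged; set of 4 now {2, 3, 4, 6}
Step 7: union(6, 2) -> already same set; set of 6 now {2, 3, 4, 6}
Step 8: find(2) -> no change; set of 2 is {2, 3, 4, 6}
Step 9: union(4, 1) -> merged; set of 4 now {0, 1, 2, 3, 4, 6}
Step 10: union(6, 0) -> already same set; set of 6 now {0, 1, 2, 3, 4, 6}
Set of 6: {0, 1, 2, 3, 4, 6}; 4 is a member.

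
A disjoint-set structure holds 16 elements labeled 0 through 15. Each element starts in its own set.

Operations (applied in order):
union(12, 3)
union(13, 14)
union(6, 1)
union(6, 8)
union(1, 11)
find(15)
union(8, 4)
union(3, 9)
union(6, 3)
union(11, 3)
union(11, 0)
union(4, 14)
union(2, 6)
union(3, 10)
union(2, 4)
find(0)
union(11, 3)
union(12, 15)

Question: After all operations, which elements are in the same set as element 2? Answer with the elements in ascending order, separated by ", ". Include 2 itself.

Step 1: union(12, 3) -> merged; set of 12 now {3, 12}
Step 2: union(13, 14) -> merged; set of 13 now {13, 14}
Step 3: union(6, 1) -> merged; set of 6 now {1, 6}
Step 4: union(6, 8) -> merged; set of 6 now {1, 6, 8}
Step 5: union(1, 11) -> merged; set of 1 now {1, 6, 8, 11}
Step 6: find(15) -> no change; set of 15 is {15}
Step 7: union(8, 4) -> merged; set of 8 now {1, 4, 6, 8, 11}
Step 8: union(3, 9) -> merged; set of 3 now {3, 9, 12}
Step 9: union(6, 3) -> merged; set of 6 now {1, 3, 4, 6, 8, 9, 11, 12}
Step 10: union(11, 3) -> already same set; set of 11 now {1, 3, 4, 6, 8, 9, 11, 12}
Step 11: union(11, 0) -> merged; set of 11 now {0, 1, 3, 4, 6, 8, 9, 11, 12}
Step 12: union(4, 14) -> merged; set of 4 now {0, 1, 3, 4, 6, 8, 9, 11, 12, 13, 14}
Step 13: union(2, 6) -> merged; set of 2 now {0, 1, 2, 3, 4, 6, 8, 9, 11, 12, 13, 14}
Step 14: union(3, 10) -> merged; set of 3 now {0, 1, 2, 3, 4, 6, 8, 9, 10, 11, 12, 13, 14}
Step 15: union(2, 4) -> already same set; set of 2 now {0, 1, 2, 3, 4, 6, 8, 9, 10, 11, 12, 13, 14}
Step 16: find(0) -> no change; set of 0 is {0, 1, 2, 3, 4, 6, 8, 9, 10, 11, 12, 13, 14}
Step 17: union(11, 3) -> already same set; set of 11 now {0, 1, 2, 3, 4, 6, 8, 9, 10, 11, 12, 13, 14}
Step 18: union(12, 15) -> merged; set of 12 now {0, 1, 2, 3, 4, 6, 8, 9, 10, 11, 12, 13, 14, 15}
Component of 2: {0, 1, 2, 3, 4, 6, 8, 9, 10, 11, 12, 13, 14, 15}

Answer: 0, 1, 2, 3, 4, 6, 8, 9, 10, 11, 12, 13, 14, 15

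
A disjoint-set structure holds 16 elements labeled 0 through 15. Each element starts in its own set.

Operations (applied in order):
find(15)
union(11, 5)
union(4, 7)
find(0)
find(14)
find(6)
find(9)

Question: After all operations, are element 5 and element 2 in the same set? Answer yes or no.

Step 1: find(15) -> no change; set of 15 is {15}
Step 2: union(11, 5) -> merged; set of 11 now {5, 11}
Step 3: union(4, 7) -> merged; set of 4 now {4, 7}
Step 4: find(0) -> no change; set of 0 is {0}
Step 5: find(14) -> no change; set of 14 is {14}
Step 6: find(6) -> no change; set of 6 is {6}
Step 7: find(9) -> no change; set of 9 is {9}
Set of 5: {5, 11}; 2 is not a member.

Answer: no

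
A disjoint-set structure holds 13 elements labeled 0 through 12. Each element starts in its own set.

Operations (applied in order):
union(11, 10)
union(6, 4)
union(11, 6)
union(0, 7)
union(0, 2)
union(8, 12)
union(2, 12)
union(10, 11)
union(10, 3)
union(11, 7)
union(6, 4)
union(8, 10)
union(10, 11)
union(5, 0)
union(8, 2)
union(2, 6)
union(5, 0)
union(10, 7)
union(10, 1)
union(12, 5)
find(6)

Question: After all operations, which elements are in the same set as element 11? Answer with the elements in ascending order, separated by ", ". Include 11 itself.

Answer: 0, 1, 2, 3, 4, 5, 6, 7, 8, 10, 11, 12

Derivation:
Step 1: union(11, 10) -> merged; set of 11 now {10, 11}
Step 2: union(6, 4) -> merged; set of 6 now {4, 6}
Step 3: union(11, 6) -> merged; set of 11 now {4, 6, 10, 11}
Step 4: union(0, 7) -> merged; set of 0 now {0, 7}
Step 5: union(0, 2) -> merged; set of 0 now {0, 2, 7}
Step 6: union(8, 12) -> merged; set of 8 now {8, 12}
Step 7: union(2, 12) -> merged; set of 2 now {0, 2, 7, 8, 12}
Step 8: union(10, 11) -> already same set; set of 10 now {4, 6, 10, 11}
Step 9: union(10, 3) -> merged; set of 10 now {3, 4, 6, 10, 11}
Step 10: union(11, 7) -> merged; set of 11 now {0, 2, 3, 4, 6, 7, 8, 10, 11, 12}
Step 11: union(6, 4) -> already same set; set of 6 now {0, 2, 3, 4, 6, 7, 8, 10, 11, 12}
Step 12: union(8, 10) -> already same set; set of 8 now {0, 2, 3, 4, 6, 7, 8, 10, 11, 12}
Step 13: union(10, 11) -> already same set; set of 10 now {0, 2, 3, 4, 6, 7, 8, 10, 11, 12}
Step 14: union(5, 0) -> merged; set of 5 now {0, 2, 3, 4, 5, 6, 7, 8, 10, 11, 12}
Step 15: union(8, 2) -> already same set; set of 8 now {0, 2, 3, 4, 5, 6, 7, 8, 10, 11, 12}
Step 16: union(2, 6) -> already same set; set of 2 now {0, 2, 3, 4, 5, 6, 7, 8, 10, 11, 12}
Step 17: union(5, 0) -> already same set; set of 5 now {0, 2, 3, 4, 5, 6, 7, 8, 10, 11, 12}
Step 18: union(10, 7) -> already same set; set of 10 now {0, 2, 3, 4, 5, 6, 7, 8, 10, 11, 12}
Step 19: union(10, 1) -> merged; set of 10 now {0, 1, 2, 3, 4, 5, 6, 7, 8, 10, 11, 12}
Step 20: union(12, 5) -> already same set; set of 12 now {0, 1, 2, 3, 4, 5, 6, 7, 8, 10, 11, 12}
Step 21: find(6) -> no change; set of 6 is {0, 1, 2, 3, 4, 5, 6, 7, 8, 10, 11, 12}
Component of 11: {0, 1, 2, 3, 4, 5, 6, 7, 8, 10, 11, 12}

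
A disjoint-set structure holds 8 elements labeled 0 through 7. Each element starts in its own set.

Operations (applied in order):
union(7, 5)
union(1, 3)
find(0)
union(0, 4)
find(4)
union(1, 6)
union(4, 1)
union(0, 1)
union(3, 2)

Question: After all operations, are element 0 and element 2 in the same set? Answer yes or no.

Answer: yes

Derivation:
Step 1: union(7, 5) -> merged; set of 7 now {5, 7}
Step 2: union(1, 3) -> merged; set of 1 now {1, 3}
Step 3: find(0) -> no change; set of 0 is {0}
Step 4: union(0, 4) -> merged; set of 0 now {0, 4}
Step 5: find(4) -> no change; set of 4 is {0, 4}
Step 6: union(1, 6) -> merged; set of 1 now {1, 3, 6}
Step 7: union(4, 1) -> merged; set of 4 now {0, 1, 3, 4, 6}
Step 8: union(0, 1) -> already same set; set of 0 now {0, 1, 3, 4, 6}
Step 9: union(3, 2) -> merged; set of 3 now {0, 1, 2, 3, 4, 6}
Set of 0: {0, 1, 2, 3, 4, 6}; 2 is a member.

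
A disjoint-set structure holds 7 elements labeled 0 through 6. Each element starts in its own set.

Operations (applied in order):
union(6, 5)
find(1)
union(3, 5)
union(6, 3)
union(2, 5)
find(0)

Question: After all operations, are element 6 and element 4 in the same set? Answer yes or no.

Step 1: union(6, 5) -> merged; set of 6 now {5, 6}
Step 2: find(1) -> no change; set of 1 is {1}
Step 3: union(3, 5) -> merged; set of 3 now {3, 5, 6}
Step 4: union(6, 3) -> already same set; set of 6 now {3, 5, 6}
Step 5: union(2, 5) -> merged; set of 2 now {2, 3, 5, 6}
Step 6: find(0) -> no change; set of 0 is {0}
Set of 6: {2, 3, 5, 6}; 4 is not a member.

Answer: no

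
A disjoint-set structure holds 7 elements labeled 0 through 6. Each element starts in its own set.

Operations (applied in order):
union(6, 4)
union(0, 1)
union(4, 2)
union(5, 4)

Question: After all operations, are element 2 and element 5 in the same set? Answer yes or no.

Answer: yes

Derivation:
Step 1: union(6, 4) -> merged; set of 6 now {4, 6}
Step 2: union(0, 1) -> merged; set of 0 now {0, 1}
Step 3: union(4, 2) -> merged; set of 4 now {2, 4, 6}
Step 4: union(5, 4) -> merged; set of 5 now {2, 4, 5, 6}
Set of 2: {2, 4, 5, 6}; 5 is a member.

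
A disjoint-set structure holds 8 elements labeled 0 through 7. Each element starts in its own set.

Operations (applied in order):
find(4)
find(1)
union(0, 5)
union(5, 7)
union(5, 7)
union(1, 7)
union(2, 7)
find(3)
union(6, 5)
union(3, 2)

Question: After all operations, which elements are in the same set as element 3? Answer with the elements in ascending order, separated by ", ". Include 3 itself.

Step 1: find(4) -> no change; set of 4 is {4}
Step 2: find(1) -> no change; set of 1 is {1}
Step 3: union(0, 5) -> merged; set of 0 now {0, 5}
Step 4: union(5, 7) -> merged; set of 5 now {0, 5, 7}
Step 5: union(5, 7) -> already same set; set of 5 now {0, 5, 7}
Step 6: union(1, 7) -> merged; set of 1 now {0, 1, 5, 7}
Step 7: union(2, 7) -> merged; set of 2 now {0, 1, 2, 5, 7}
Step 8: find(3) -> no change; set of 3 is {3}
Step 9: union(6, 5) -> merged; set of 6 now {0, 1, 2, 5, 6, 7}
Step 10: union(3, 2) -> merged; set of 3 now {0, 1, 2, 3, 5, 6, 7}
Component of 3: {0, 1, 2, 3, 5, 6, 7}

Answer: 0, 1, 2, 3, 5, 6, 7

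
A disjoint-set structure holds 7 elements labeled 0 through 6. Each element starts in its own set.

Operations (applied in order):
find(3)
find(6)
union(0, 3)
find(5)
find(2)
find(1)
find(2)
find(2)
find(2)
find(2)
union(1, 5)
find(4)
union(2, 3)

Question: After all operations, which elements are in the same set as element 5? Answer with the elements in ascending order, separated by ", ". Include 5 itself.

Step 1: find(3) -> no change; set of 3 is {3}
Step 2: find(6) -> no change; set of 6 is {6}
Step 3: union(0, 3) -> merged; set of 0 now {0, 3}
Step 4: find(5) -> no change; set of 5 is {5}
Step 5: find(2) -> no change; set of 2 is {2}
Step 6: find(1) -> no change; set of 1 is {1}
Step 7: find(2) -> no change; set of 2 is {2}
Step 8: find(2) -> no change; set of 2 is {2}
Step 9: find(2) -> no change; set of 2 is {2}
Step 10: find(2) -> no change; set of 2 is {2}
Step 11: union(1, 5) -> merged; set of 1 now {1, 5}
Step 12: find(4) -> no change; set of 4 is {4}
Step 13: union(2, 3) -> merged; set of 2 now {0, 2, 3}
Component of 5: {1, 5}

Answer: 1, 5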